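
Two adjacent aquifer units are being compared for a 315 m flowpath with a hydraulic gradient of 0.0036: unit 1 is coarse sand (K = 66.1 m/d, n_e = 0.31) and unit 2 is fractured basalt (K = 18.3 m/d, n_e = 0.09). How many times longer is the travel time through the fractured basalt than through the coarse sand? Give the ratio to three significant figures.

1.05

Unit 1 (coarse sand): v = 66.1×0.0036/0.31 = 0.7676 m/d, t = 315/0.7676 = 410.4 d
Unit 2 (fractured basalt): v = 18.3×0.0036/0.09 = 0.7320 m/d, t = 315/0.7320 = 430.3 d
t(fractured basalt) / t(coarse sand) = 430.3/410.4 = 1.05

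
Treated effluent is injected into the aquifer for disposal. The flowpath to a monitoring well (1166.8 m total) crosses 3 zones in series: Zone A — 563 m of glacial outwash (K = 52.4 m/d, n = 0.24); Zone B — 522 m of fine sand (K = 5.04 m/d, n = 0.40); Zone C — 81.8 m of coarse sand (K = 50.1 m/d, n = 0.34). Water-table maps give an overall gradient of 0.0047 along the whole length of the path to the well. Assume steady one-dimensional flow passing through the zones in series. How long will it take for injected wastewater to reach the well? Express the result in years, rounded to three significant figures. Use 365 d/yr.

21.5 years

Steady 1-D flow in series ⇒ the Darcy flux q is identical in every zone and the zone head losses add (resistances L/K in series).
Σ(L/K) = 563/52.4 + 522/5.04 + 81.8/50.1 = 10.74 + 103.6 + 1.633 = 115.9 d
K_eq = L_total / Σ(L/K) = 1166.8 / 115.9 = 10.06 m/d
q = K_eq · i = 10.06 × 0.0047 = 0.04730 m/d (same in every zone)
Zone A: v = q/n = 0.04730/0.24 = 0.1971 m/d → t_A = 563/0.1971 = 2857 d
Zone B: v = q/n = 0.04730/0.40 = 0.1182 m/d → t_B = 522/0.1182 = 4415 d
Zone C: v = q/n = 0.04730/0.34 = 0.1391 m/d → t_C = 81.8/0.1391 = 588.0 d
Total t = 2857 + 4415 + 588.0 = 7860 d
   = 7860 / 365 = 21.5 yr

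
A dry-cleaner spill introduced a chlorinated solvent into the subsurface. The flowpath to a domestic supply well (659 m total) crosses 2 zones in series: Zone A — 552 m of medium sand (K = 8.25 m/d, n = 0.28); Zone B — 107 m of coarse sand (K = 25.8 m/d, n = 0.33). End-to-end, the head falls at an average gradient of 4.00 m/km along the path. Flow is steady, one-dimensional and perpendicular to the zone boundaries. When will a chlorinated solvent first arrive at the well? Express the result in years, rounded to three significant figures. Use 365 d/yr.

Steady 1-D flow in series ⇒ the Darcy flux q is identical in every zone and the zone head losses add (resistances L/K in series).
Σ(L/K) = 552/8.25 + 107/25.8 = 66.91 + 4.147 = 71.06 d
K_eq = L_total / Σ(L/K) = 659 / 71.06 = 9.274 m/d
q = K_eq · i = 9.274 × 0.0040 = 0.03710 m/d (same in every zone)
Zone A: v = q/n = 0.03710/0.28 = 0.1325 m/d → t_A = 552/0.1325 = 4166 d
Zone B: v = q/n = 0.03710/0.33 = 0.1124 m/d → t_B = 107/0.1124 = 951.8 d
Total t = 4166 + 951.8 = 5118 d
   = 5118 / 365 = 14.0 yr

14.0 years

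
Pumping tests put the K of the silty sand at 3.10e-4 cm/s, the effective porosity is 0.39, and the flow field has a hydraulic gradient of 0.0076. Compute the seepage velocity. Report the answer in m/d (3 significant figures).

0.00522 m/d

K = 3.10e-4 cm/s × 864 = 0.2678 m/d
Darcy flux q = K·i = 0.2678 × 0.0076 = 0.002036 m/d
v_s = q/n_e = 0.002036/0.39 = 0.005219 m/d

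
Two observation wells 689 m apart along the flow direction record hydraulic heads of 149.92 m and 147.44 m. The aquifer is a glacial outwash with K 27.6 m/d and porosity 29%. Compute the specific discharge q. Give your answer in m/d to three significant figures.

0.0993 m/d

Hydraulic gradient i = (149.92 − 147.44) / 689 = 2.48 / 689 = 0.003599
q = Ki = 27.6 × 0.003599 = 0.09934 m/d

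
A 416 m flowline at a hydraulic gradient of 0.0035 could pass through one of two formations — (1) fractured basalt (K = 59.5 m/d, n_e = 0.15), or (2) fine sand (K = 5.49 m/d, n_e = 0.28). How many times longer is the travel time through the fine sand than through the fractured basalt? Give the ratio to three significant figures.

20.2

Unit 1 (fractured basalt): v = 59.5×0.0035/0.15 = 1.388 m/d, t = 416/1.388 = 299.6 d
Unit 2 (fine sand): v = 5.49×0.0035/0.28 = 0.06862 m/d, t = 416/0.06862 = 6062 d
t(fine sand) / t(fractured basalt) = 6062/299.6 = 20.2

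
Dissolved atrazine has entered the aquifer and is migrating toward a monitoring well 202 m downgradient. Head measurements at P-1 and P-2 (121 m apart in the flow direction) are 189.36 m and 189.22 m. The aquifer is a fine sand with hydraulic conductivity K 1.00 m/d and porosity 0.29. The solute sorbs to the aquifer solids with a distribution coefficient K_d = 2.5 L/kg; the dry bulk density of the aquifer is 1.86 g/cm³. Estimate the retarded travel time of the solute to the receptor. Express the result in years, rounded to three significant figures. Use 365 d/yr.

Hydraulic gradient i = (189.36 − 189.22) / 121 = 0.14 / 121 = 0.001157
q = Ki = 1.00 × 0.001157 = 0.001157 m/d
v = Ki/n = 1.00·0.001157/0.29 = 0.003990 m/d
Retardation R = 1 + ρ_b·K_d/n = 1 + 1.86×2.5/0.29 = 17.03
Contaminant velocity v_c = v/R = 0.003990/17.03 = 2.342e-4 m/d
t = L/v_c = 202/2.342e-4 = 862500 d
   = 862500/365 = 2360 yr

2360 years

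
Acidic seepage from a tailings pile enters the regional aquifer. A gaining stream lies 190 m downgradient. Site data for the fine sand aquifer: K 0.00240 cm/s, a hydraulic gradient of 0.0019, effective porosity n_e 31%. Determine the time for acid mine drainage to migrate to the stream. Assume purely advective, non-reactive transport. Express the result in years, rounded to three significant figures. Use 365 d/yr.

41.0 years

K = 0.00240 cm/s × 864 = 2.074 m/d
Darcy flux q = K·i = 2.074 × 0.0019 = 0.003940 m/d
Average linear velocity = 0.003940 / 0.31 = 0.01271 m/d
t = L / v = 190 / 0.01271 = 14950 d
   = 14950 / 365 = 41.0 yr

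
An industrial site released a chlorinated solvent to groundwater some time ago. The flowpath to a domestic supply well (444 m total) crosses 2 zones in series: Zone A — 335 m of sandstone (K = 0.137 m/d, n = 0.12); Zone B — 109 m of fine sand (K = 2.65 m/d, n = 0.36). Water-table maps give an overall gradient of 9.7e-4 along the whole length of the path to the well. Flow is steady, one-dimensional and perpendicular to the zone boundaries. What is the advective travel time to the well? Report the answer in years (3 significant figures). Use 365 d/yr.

Continuity: the same q passes through each zone, so ΔH = q·Σ(L_j/K_j) — the zones act as resistances in series.
Σ(L/K) = 335/0.137 + 109/2.65 = 2445 + 41.13 = 2486 d
K_eq = L_total / Σ(L/K) = 444 / 2486 = 0.1786 m/d
q = K_eq · i = 0.1786 × 9.7e-4 = 1.732e-4 m/d (same in every zone)
Zone A: v = q/n = 1.732e-4/0.12 = 0.001443 m/d → t_A = 335/0.001443 = 232100 d
Zone B: v = q/n = 1.732e-4/0.36 = 4.812e-4 m/d → t_B = 109/4.812e-4 = 226500 d
Total t = 232100 + 226500 = 458600 d
   = 458600 / 365 = 1260 yr

1260 years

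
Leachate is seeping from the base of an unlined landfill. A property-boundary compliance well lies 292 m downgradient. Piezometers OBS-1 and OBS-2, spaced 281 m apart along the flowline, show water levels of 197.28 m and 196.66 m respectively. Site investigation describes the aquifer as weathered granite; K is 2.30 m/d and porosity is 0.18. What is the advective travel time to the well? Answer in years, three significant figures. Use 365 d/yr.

28.4 years

Hydraulic gradient i = (197.28 − 196.66) / 281 = 0.62 / 281 = 0.002206
Specific discharge q = 2.30 × 0.002206 = 0.005075 m/d
v = Ki/n = 2.30·0.002206/0.18 = 0.02819 m/d
t = L / v = 292 / 0.02819 = 10360 d
   = 10360 / 365 = 28.4 yr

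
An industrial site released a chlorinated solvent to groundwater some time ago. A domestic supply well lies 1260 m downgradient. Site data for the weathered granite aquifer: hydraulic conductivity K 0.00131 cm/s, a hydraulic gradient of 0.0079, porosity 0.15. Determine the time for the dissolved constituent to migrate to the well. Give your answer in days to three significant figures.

K = 0.00131 cm/s × 864 = 1.132 m/d
Specific discharge q = 1.132 × 0.0079 = 0.008942 m/d
Average linear velocity = 0.008942 / 0.15 = 0.05961 m/d
t = L / v = 1260 / 0.05961 = 21140 d

21100 days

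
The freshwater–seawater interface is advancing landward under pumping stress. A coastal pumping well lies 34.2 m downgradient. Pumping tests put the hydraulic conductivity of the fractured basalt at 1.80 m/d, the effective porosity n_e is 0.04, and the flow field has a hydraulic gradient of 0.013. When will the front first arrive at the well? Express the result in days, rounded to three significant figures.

58.5 days

Darcy flux q = K·i = 1.80 × 0.013 = 0.02340 m/d
v_s = q/n_e = 0.02340/0.04 = 0.5850 m/d
t = L / v = 34.2 / 0.5850 = 58.46 d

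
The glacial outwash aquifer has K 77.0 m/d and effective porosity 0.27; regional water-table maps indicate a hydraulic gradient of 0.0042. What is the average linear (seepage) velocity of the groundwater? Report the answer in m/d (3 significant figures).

1.20 m/d

Darcy flux q = K·i = 77.0 × 0.0042 = 0.3234 m/d
v_s = q/n_e = 0.3234/0.27 = 1.198 m/d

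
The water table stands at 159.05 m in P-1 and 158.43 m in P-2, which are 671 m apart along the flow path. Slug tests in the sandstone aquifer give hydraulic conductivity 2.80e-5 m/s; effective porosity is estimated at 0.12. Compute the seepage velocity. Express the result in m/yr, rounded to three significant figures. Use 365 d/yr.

6.80 m/yr

Hydraulic gradient i = (159.05 − 158.43) / 671 = 0.62 / 671 = 9.240e-4
K = 2.80e-5 m/s × 86400 s/d = 2.419 m/d
Darcy flux q = K·i = 2.419 × 9.240e-4 = 0.002235 m/d
Average linear velocity = 0.002235 / 0.12 = 0.01863 m/d
   = 0.01863 × 365 = 6.80 m/yr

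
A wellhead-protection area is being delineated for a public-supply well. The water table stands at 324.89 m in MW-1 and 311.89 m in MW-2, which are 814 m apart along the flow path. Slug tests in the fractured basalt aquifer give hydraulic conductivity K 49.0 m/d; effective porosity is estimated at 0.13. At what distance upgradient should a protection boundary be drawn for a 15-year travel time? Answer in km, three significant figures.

33.0 km

Hydraulic gradient i = (324.89 − 311.89) / 814 = 13.00 / 814 = 0.01597
q = Ki = 49.0 × 0.01597 = 0.7826 m/d
v_s = q/n_e = 0.7826/0.13 = 6.020 m/d
T = 15 yr × 365 = 5475 d
L = v × T = 6.020 × 5475 = 32960 m
   = 33.0 km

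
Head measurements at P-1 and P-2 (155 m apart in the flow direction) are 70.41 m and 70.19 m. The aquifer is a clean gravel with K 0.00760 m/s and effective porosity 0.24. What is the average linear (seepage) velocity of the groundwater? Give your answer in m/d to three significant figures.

Hydraulic gradient i = (70.41 − 70.19) / 155 = 0.22 / 155 = 0.001419
K = 0.00760 m/s × 86400 s/d = 656.6 m/d
Specific discharge q = 656.6 × 0.001419 = 0.9320 m/d
v_s = q/n_e = 0.9320/0.24 = 3.883 m/d

3.88 m/d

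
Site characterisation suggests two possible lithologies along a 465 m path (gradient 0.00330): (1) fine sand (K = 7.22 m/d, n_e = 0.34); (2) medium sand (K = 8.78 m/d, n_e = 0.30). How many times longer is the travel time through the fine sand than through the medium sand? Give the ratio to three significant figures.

Unit 1 (fine sand): v = 7.22×0.0033/0.34 = 0.07008 m/d, t = 465/0.07008 = 6636 d
Unit 2 (medium sand): v = 8.78×0.0033/0.30 = 0.09658 m/d, t = 465/0.09658 = 4815 d
t(fine sand) / t(medium sand) = 6636/4815 = 1.38

1.38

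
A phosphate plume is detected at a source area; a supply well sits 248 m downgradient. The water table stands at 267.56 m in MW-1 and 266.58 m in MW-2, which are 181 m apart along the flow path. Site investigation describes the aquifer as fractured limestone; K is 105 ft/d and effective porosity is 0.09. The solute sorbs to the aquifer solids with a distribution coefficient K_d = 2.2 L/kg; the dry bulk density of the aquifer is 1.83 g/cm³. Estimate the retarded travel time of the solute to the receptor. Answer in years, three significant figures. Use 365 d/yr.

Hydraulic gradient i = (267.56 − 266.58) / 181 = 0.98 / 181 = 0.005414
K = 105 ft/d × 0.3048 = 32.00 m/d
Darcy flux q = K·i = 32.00 × 0.005414 = 0.1733 m/d
Seepage velocity v = q / n = 0.1733 / 0.09 = 1.925 m/d
Retardation R = 1 + ρ_b·K_d/n = 1 + 1.83×2.2/0.09 = 45.73
Contaminant velocity v_c = v/R = 1.925/45.73 = 0.04210 m/d
t = L/v_c = 248/0.04210 = 5891 d
   = 5891/365 = 16.1 yr

16.1 years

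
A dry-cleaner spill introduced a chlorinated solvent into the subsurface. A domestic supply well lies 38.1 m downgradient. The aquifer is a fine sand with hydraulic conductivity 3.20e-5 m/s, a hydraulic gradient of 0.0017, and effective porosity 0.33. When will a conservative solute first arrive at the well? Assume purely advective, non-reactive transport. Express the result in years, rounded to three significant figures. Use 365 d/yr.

7.33 years

K = 3.20e-5 m/s × 86400 s/d = 2.765 m/d
q = Ki = 2.765 × 0.0017 = 0.004700 m/d
v = Ki/n = 2.765·0.0017/0.33 = 0.01424 m/d
t = L / v = 38.1 / 0.01424 = 2675 d
   = 2675 / 365 = 7.33 yr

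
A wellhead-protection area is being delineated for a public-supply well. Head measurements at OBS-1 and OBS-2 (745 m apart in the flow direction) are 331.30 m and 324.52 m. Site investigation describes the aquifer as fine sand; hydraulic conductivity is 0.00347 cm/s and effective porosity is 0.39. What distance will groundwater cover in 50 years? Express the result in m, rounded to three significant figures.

Hydraulic gradient i = (331.30 − 324.52) / 745 = 6.78 / 745 = 0.009101
K = 0.00347 cm/s × 864 = 2.998 m/d
Darcy flux q = K·i = 2.998 × 0.009101 = 0.02728 m/d
v_s = q/n_e = 0.02728/0.39 = 0.06996 m/d
T = 50 yr × 365 = 18250 d
L = v × T = 0.06996 × 18250 = 1277 m

1280 m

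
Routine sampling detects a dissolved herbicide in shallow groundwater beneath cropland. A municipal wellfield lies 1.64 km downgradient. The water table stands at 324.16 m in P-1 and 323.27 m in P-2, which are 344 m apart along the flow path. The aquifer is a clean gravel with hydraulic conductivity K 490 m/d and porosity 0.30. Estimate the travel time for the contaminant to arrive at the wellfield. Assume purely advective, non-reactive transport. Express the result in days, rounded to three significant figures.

Hydraulic gradient i = (324.16 − 323.27) / 344 = 0.89 / 344 = 0.002587
q = Ki = 490 × 0.002587 = 1.268 m/d
v = Ki/n = 490·0.002587/0.30 = 4.226 m/d
L = 1.64 km = 1640 m
t = L / v = 1640 / 4.226 = 388.1 d

388 days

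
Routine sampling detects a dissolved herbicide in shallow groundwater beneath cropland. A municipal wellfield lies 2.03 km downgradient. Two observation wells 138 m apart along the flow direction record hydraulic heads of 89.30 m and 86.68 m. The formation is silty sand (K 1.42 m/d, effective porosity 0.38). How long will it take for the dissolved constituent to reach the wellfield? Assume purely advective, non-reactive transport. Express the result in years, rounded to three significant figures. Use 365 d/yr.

78.4 years

Hydraulic gradient i = (89.30 − 86.68) / 138 = 2.62 / 138 = 0.01899
q = Ki = 1.42 × 0.01899 = 0.02696 m/d
v = Ki/n = 1.42·0.01899/0.38 = 0.07095 m/d
L = 2.03 km = 2030 m
t = L / v = 2030 / 0.07095 = 28610 d
   = 28610 / 365 = 78.4 yr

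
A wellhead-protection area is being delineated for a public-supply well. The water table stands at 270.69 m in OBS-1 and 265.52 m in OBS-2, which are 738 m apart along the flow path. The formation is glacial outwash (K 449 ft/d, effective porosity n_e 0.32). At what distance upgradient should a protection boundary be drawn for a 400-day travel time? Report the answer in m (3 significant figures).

Hydraulic gradient i = (270.69 − 265.52) / 738 = 5.17 / 738 = 0.007005
K = 449 ft/d × 0.3048 = 136.9 m/d
Darcy flux q = K·i = 136.9 × 0.007005 = 0.9587 m/d
v = Ki/n = 136.9·0.007005/0.32 = 2.996 m/d
L = v × T = 2.996 × 400 = 1198 m

1200 m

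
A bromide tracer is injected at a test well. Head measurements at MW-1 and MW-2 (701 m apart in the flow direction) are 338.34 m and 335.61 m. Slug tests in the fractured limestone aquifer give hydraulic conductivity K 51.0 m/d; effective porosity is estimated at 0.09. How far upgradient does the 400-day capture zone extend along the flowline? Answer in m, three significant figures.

883 m

Hydraulic gradient i = (338.34 − 335.61) / 701 = 2.73 / 701 = 0.003894
Darcy flux q = K·i = 51.0 × 0.003894 = 0.1986 m/d
v = Ki/n = 51.0·0.003894/0.09 = 2.207 m/d
L = v × T = 2.207 × 400 = 882.7 m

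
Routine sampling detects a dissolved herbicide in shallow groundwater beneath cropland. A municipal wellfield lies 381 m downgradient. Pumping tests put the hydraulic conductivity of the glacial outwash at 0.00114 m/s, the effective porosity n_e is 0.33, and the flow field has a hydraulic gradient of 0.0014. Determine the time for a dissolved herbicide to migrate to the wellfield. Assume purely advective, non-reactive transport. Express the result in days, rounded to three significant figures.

912 days

K = 0.00114 m/s × 86400 s/d = 98.50 m/d
q = Ki = 98.50 × 0.0014 = 0.1379 m/d
v_s = q/n_e = 0.1379/0.33 = 0.4179 m/d
t = L / v = 381 / 0.4179 = 911.8 d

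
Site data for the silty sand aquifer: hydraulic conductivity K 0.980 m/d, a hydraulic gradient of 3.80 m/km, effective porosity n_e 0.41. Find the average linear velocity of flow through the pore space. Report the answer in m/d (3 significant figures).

0.00908 m/d

q = Ki = 0.980 × 0.0038 = 0.003724 m/d
v = Ki/n = 0.980·0.0038/0.41 = 0.009083 m/d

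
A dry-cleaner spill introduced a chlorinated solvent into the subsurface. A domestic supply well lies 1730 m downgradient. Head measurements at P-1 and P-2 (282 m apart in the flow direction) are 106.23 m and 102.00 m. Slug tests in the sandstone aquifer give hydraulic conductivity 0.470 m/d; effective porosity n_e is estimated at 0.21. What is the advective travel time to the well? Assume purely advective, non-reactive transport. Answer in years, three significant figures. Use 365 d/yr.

141 years

Hydraulic gradient i = (106.23 − 102.00) / 282 = 4.23 / 282 = 0.01500
Darcy flux q = K·i = 0.470 × 0.01500 = 0.007050 m/d
Seepage velocity v = q / n = 0.007050 / 0.21 = 0.03357 m/d
t = L / v = 1730 / 0.03357 = 51530 d
   = 51530 / 365 = 141 yr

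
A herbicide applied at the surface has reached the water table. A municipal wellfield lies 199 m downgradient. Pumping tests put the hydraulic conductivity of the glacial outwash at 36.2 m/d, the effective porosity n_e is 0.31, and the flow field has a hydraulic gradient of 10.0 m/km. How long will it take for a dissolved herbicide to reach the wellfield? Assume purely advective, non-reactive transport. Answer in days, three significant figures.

Darcy flux q = K·i = 36.2 × 0.010 = 0.3620 m/d
Average linear velocity = 0.3620 / 0.31 = 1.168 m/d
t = L / v = 199 / 1.168 = 170.4 d

170 days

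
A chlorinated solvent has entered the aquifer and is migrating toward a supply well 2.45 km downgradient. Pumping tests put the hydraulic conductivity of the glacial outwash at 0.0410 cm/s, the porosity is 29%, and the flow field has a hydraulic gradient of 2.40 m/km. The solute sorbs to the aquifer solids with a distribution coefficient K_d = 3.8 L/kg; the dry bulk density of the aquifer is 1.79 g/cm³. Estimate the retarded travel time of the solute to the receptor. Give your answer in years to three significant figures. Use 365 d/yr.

560 years

K = 0.0410 cm/s × 864 = 35.42 m/d
Darcy flux q = K·i = 35.42 × 0.0024 = 0.08502 m/d
Average linear velocity = 0.08502 / 0.29 = 0.2932 m/d
Retardation R = 1 + ρ_b·K_d/n = 1 + 1.79×3.8/0.29 = 24.46
Contaminant velocity v_c = v/R = 0.2932/24.46 = 0.01199 m/d
L = 2.45 km = 2450 m
t = L/v_c = 2450/0.01199 = 204400 d
   = 204400/365 = 560 yr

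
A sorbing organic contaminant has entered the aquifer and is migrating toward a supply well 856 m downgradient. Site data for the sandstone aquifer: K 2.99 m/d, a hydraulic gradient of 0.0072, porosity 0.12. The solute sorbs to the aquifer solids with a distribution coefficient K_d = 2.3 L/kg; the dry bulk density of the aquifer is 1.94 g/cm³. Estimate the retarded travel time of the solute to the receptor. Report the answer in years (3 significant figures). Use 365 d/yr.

Specific discharge q = 2.99 × 0.0072 = 0.02153 m/d
Seepage velocity v = q / n = 0.02153 / 0.12 = 0.1794 m/d
Retardation R = 1 + ρ_b·K_d/n = 1 + 1.94×2.3/0.12 = 38.18
Contaminant velocity v_c = v/R = 0.1794/38.18 = 0.004698 m/d
t = L/v_c = 856/0.004698 = 182200 d
   = 182200/365 = 499 yr

499 years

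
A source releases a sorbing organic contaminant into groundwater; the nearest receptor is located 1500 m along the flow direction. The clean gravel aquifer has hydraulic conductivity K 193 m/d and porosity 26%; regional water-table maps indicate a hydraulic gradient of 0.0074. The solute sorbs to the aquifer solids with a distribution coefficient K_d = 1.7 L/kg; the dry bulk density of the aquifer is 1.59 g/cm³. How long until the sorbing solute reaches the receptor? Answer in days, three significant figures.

3110 days

q = Ki = 193 × 0.0074 = 1.428 m/d
Seepage velocity v = q / n = 1.428 / 0.26 = 5.493 m/d
Retardation R = 1 + ρ_b·K_d/n = 1 + 1.59×1.7/0.26 = 11.40
Contaminant velocity v_c = v/R = 5.493/11.40 = 0.4820 m/d
t = L/v_c = 1500/0.4820 = 3112 d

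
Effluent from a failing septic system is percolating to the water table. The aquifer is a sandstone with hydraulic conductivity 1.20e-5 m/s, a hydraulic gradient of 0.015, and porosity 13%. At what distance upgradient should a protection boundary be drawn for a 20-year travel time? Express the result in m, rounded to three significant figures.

K = 1.20e-5 m/s × 86400 s/d = 1.037 m/d
q = Ki = 1.037 × 0.015 = 0.01555 m/d
v = Ki/n = 1.037·0.015/0.13 = 0.1196 m/d
T = 20 yr × 365 = 7300 d
L = v × T = 0.1196 × 7300 = 873.3 m

873 m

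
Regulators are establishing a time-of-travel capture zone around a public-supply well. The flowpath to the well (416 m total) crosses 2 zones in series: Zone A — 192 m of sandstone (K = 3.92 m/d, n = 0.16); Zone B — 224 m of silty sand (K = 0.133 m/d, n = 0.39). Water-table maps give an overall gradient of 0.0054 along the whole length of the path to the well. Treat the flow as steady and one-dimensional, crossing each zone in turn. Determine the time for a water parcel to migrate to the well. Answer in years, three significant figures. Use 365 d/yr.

Steady 1-D flow in series ⇒ the Darcy flux q is identical in every zone and the zone head losses add (resistances L/K in series).
Σ(L/K) = 192/3.92 + 224/0.133 = 48.98 + 1684 = 1733 d
K_eq = L_total / Σ(L/K) = 416 / 1733 = 0.2400 m/d
q = K_eq · i = 0.2400 × 0.0054 = 0.001296 m/d (same in every zone)
Zone A: v = q/n = 0.001296/0.16 = 0.008101 m/d → t_A = 192/0.008101 = 23700 d
Zone B: v = q/n = 0.001296/0.39 = 0.003323 m/d → t_B = 224/0.003323 = 67400 d
Total t = 23700 + 67400 = 91100 d
   = 91100 / 365 = 250 yr

250 years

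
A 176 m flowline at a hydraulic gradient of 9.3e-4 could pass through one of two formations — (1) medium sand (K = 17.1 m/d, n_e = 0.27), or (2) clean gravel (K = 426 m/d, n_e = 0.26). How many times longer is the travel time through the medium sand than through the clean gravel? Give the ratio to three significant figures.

25.9

Unit 1 (medium sand): v = 17.1×9.3e-4/0.27 = 0.05890 m/d, t = 176/0.05890 = 2988 d
Unit 2 (clean gravel): v = 426×9.3e-4/0.26 = 1.524 m/d, t = 176/1.524 = 115.5 d
t(medium sand) / t(clean gravel) = 2988/115.5 = 25.9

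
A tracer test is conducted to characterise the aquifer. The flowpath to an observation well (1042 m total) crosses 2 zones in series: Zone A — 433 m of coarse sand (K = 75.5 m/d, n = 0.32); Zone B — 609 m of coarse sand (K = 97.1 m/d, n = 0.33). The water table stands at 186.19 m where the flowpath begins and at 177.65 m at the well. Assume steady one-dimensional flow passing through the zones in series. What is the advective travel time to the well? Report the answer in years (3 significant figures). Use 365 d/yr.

Total head drop ΔH = 186.19 − 177.65 = 8.54 m
Steady 1-D flow in series ⇒ the Darcy flux q is identical in every zone and the zone head losses add (resistances L/K in series).
Σ(L/K) = 433/75.5 + 609/97.1 = 5.735 + 6.272 = 12.01 d
q = ΔH / Σ(L/K) = 8.54 / 12.01 = 0.7113 m/d (same in every zone)
Zone A: v = q/n = 0.7113/0.32 = 2.223 m/d → t_A = 433/2.223 = 194.8 d
Zone B: v = q/n = 0.7113/0.33 = 2.155 m/d → t_B = 609/2.155 = 282.6 d
Total t = 194.8 + 282.6 = 477.4 d
   = 477.4 / 365 = 1.31 yr

1.31 years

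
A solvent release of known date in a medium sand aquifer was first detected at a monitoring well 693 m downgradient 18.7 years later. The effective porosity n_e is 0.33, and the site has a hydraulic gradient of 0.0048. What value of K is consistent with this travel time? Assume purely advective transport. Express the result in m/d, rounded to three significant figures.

6.98 m/d

t = 18.7 years = 6826 d
v = L / t = 693 / 6826 = 0.1015 m/d
K = v · n / i = 0.1015 × 0.33 / 0.0048 = 6.98 m/d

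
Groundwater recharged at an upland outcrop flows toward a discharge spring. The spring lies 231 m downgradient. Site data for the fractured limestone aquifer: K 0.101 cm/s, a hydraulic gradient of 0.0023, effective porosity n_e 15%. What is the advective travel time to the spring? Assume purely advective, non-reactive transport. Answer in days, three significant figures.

173 days

K = 0.101 cm/s × 864 = 87.26 m/d
q = Ki = 87.26 × 0.0023 = 0.2007 m/d
v = Ki/n = 87.26·0.0023/0.15 = 1.338 m/d
t = L / v = 231 / 1.338 = 172.6 d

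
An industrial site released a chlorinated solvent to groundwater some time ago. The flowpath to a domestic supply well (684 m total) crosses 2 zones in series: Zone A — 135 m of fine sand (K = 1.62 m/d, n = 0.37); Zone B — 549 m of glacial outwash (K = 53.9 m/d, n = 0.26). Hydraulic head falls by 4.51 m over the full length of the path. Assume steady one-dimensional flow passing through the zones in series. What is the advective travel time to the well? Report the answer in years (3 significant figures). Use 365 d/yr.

10.9 years

Steady 1-D flow in series ⇒ the Darcy flux q is identical in every zone and the zone head losses add (resistances L/K in series).
Σ(L/K) = 135/1.62 + 549/53.9 = 83.33 + 10.19 = 93.52 d
q = ΔH / Σ(L/K) = 4.51 / 93.52 = 0.04823 m/d (same in every zone)
Zone A: v = q/n = 0.04823/0.37 = 0.1303 m/d → t_A = 135/0.1303 = 1036 d
Zone B: v = q/n = 0.04823/0.26 = 0.1855 m/d → t_B = 549/0.1855 = 2960 d
Total t = 1036 + 2960 = 3996 d
   = 3996 / 365 = 10.9 yr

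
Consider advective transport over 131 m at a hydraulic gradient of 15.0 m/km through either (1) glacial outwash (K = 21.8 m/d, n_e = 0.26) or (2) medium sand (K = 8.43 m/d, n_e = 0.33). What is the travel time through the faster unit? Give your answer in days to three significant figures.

Unit 1 (glacial outwash): v = 21.8×0.015/0.26 = 1.258 m/d, t = 131/1.258 = 104.2 d
Unit 2 (medium sand): v = 8.43×0.015/0.33 = 0.3832 m/d, t = 131/0.3832 = 341.9 d
Faster unit: t = 104 d

104 days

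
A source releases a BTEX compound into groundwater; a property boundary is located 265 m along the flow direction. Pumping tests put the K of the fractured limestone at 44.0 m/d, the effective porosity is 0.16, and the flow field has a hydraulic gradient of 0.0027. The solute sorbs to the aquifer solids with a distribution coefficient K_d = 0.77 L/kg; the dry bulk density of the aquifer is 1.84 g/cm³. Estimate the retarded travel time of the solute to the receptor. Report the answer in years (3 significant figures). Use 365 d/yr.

Darcy flux q = K·i = 44.0 × 0.0027 = 0.1188 m/d
Average linear velocity = 0.1188 / 0.16 = 0.7425 m/d
Retardation R = 1 + ρ_b·K_d/n = 1 + 1.84×0.77/0.16 = 9.855
Contaminant velocity v_c = v/R = 0.7425/9.855 = 0.07534 m/d
t = L/v_c = 265/0.07534 = 3517 d
   = 3517/365 = 9.64 yr

9.64 years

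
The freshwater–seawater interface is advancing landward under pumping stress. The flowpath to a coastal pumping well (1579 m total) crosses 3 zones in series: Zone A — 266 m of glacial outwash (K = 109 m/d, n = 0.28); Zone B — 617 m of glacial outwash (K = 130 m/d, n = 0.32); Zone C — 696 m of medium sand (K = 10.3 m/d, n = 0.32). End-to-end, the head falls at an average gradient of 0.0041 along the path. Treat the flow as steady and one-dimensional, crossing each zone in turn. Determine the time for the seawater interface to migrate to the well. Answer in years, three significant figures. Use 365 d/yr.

Continuity: the same q passes through each zone, so ΔH = q·Σ(L_j/K_j) — the zones act as resistances in series.
Σ(L/K) = 266/109 + 617/130 + 696/10.3 = 2.440 + 4.746 + 67.57 = 74.76 d
K_eq = L_total / Σ(L/K) = 1579 / 74.76 = 21.12 m/d
q = K_eq · i = 21.12 × 0.0041 = 0.08660 m/d (same in every zone)
Zone A: v = q/n = 0.08660/0.28 = 0.3093 m/d → t_A = 266/0.3093 = 860.1 d
Zone B: v = q/n = 0.08660/0.32 = 0.2706 m/d → t_B = 617/0.2706 = 2280 d
Zone C: v = q/n = 0.08660/0.32 = 0.2706 m/d → t_C = 696/0.2706 = 2572 d
Total t = 860.1 + 2280 + 2572 = 5712 d
   = 5712 / 365 = 15.6 yr

15.6 years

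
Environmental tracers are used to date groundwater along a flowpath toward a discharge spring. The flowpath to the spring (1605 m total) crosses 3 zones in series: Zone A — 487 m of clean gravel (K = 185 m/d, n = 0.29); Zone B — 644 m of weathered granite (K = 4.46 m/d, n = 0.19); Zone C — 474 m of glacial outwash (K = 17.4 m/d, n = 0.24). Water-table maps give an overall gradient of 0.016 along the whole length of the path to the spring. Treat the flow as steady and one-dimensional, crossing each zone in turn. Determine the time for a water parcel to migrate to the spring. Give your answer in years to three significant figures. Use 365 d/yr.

Steady 1-D flow in series ⇒ the Darcy flux q is identical in every zone and the zone head losses add (resistances L/K in series).
Σ(L/K) = 487/185 + 644/4.46 + 474/17.4 = 2.632 + 144.4 + 27.24 = 174.3 d
K_eq = L_total / Σ(L/K) = 1605 / 174.3 = 9.210 m/d
q = K_eq · i = 9.210 × 0.016 = 0.1474 m/d (same in every zone)
Zone A: v = q/n = 0.1474/0.29 = 0.5081 m/d → t_A = 487/0.5081 = 958.4 d
Zone B: v = q/n = 0.1474/0.19 = 0.7756 m/d → t_B = 644/0.7756 = 830.4 d
Zone C: v = q/n = 0.1474/0.24 = 0.6140 m/d → t_C = 474/0.6140 = 772.0 d
Total t = 958.4 + 830.4 + 772.0 = 2561 d
   = 2561 / 365 = 7.02 yr

7.02 years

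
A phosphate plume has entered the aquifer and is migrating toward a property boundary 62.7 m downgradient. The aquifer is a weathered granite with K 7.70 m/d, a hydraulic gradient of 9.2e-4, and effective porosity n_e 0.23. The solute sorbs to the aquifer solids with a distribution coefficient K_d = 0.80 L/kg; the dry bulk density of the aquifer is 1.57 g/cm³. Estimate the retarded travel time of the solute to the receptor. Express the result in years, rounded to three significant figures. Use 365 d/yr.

36.0 years

Darcy flux q = K·i = 7.70 × 9.2e-4 = 0.007084 m/d
Seepage velocity v = q / n = 0.007084 / 0.23 = 0.03080 m/d
Retardation R = 1 + ρ_b·K_d/n = 1 + 1.57×0.80/0.23 = 6.461
Contaminant velocity v_c = v/R = 0.03080/6.461 = 0.004767 m/d
t = L/v_c = 62.7/0.004767 = 13150 d
   = 13150/365 = 36.0 yr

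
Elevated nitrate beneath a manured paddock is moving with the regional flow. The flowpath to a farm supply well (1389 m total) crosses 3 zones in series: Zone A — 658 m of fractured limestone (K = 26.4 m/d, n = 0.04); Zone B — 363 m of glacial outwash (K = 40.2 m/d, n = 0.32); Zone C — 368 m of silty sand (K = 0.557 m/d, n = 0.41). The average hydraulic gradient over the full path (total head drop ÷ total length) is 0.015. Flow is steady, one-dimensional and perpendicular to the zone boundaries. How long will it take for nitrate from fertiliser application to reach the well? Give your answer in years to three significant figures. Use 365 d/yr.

For zones in series the flux q is common to all zones; the equivalent conductivity is the harmonic (thickness-weighted) mean, K_eq = L_total / Σ(L_j/K_j).
Σ(L/K) = 658/26.4 + 363/40.2 + 368/0.557 = 24.92 + 9.030 + 660.7 = 694.6 d
K_eq = L_total / Σ(L/K) = 1389 / 694.6 = 2.000 m/d
q = K_eq · i = 2.000 × 0.015 = 0.02999 m/d (same in every zone)
Zone A: v = q/n = 0.02999/0.04 = 0.7499 m/d → t_A = 658/0.7499 = 877.5 d
Zone B: v = q/n = 0.02999/0.32 = 0.09373 m/d → t_B = 363/0.09373 = 3873 d
Zone C: v = q/n = 0.02999/0.41 = 0.07316 m/d → t_C = 368/0.07316 = 5030 d
Total t = 877.5 + 3873 + 5030 = 9781 d
   = 9781 / 365 = 26.8 yr

26.8 years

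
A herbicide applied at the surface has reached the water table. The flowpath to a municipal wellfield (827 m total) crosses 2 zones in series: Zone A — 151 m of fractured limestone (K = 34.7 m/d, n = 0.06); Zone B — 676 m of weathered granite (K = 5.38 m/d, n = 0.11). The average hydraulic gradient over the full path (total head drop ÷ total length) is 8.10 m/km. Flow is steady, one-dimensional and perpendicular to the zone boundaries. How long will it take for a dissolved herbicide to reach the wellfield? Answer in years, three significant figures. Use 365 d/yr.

Steady 1-D flow in series ⇒ the Darcy flux q is identical in every zone and the zone head losses add (resistances L/K in series).
Σ(L/K) = 151/34.7 + 676/5.38 = 4.352 + 125.7 = 130.0 d
K_eq = L_total / Σ(L/K) = 827 / 130.0 = 6.361 m/d
q = K_eq · i = 6.361 × 0.0081 = 0.05153 m/d (same in every zone)
Zone A: v = q/n = 0.05153/0.06 = 0.8588 m/d → t_A = 151/0.8588 = 175.8 d
Zone B: v = q/n = 0.05153/0.11 = 0.4684 m/d → t_B = 676/0.4684 = 1443 d
Total t = 175.8 + 1443 = 1619 d
   = 1619 / 365 = 4.44 yr

4.44 years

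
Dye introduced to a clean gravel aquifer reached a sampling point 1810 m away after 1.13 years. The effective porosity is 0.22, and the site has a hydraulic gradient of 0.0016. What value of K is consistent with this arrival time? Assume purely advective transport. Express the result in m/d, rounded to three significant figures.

603 m/d

t = 1.13 years = 412.5 d
v = L / t = 1810 / 412.5 = 4.388 m/d
K = v · n / i = 4.388 × 0.22 / 0.0016 = 603 m/d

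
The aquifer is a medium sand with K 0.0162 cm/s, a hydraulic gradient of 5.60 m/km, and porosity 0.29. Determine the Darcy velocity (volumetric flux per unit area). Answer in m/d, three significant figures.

0.0784 m/d

K = 0.0162 cm/s × 864 = 14.00 m/d
Specific discharge q = 14.00 × 0.0056 = 0.07838 m/d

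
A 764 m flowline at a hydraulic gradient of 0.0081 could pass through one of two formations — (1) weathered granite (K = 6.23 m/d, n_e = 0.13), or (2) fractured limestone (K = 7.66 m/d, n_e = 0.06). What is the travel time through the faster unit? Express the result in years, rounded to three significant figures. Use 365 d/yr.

Unit 1 (weathered granite): v = 6.23×0.0081/0.13 = 0.3882 m/d, t = 764/0.3882 = 1968 d
Unit 2 (fractured limestone): v = 7.66×0.0081/0.06 = 1.034 m/d, t = 764/1.034 = 738.8 d
Faster: 738.8 d / 365 = 2.02 yr

2.02 years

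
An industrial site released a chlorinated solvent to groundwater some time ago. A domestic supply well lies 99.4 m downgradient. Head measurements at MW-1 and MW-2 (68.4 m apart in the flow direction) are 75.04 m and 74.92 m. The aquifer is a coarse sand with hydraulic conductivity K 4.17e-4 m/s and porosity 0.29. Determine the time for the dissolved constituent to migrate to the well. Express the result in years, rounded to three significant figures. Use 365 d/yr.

Hydraulic gradient i = (75.04 − 74.92) / 68.4 = 0.12 / 68.4 = 0.001754
K = 4.17e-4 m/s × 86400 s/d = 36.03 m/d
Darcy flux q = K·i = 36.03 × 0.001754 = 0.06321 m/d
Average linear velocity = 0.06321 / 0.29 = 0.2180 m/d
t = L / v = 99.4 / 0.2180 = 456.0 d
   = 456.0 / 365 = 1.25 yr

1.25 years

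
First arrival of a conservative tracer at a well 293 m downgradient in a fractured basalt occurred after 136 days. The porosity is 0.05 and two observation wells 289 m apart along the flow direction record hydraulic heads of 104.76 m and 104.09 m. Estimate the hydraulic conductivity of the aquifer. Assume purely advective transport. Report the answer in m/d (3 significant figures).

46.5 m/d

Hydraulic gradient i = (104.76 − 104.09) / 289 = 0.67 / 289 = 0.002318
v = L / t = 293 / 136 = 2.154 m/d
K = v · n / i = 2.154 × 0.05 / 0.002318 = 46.5 m/d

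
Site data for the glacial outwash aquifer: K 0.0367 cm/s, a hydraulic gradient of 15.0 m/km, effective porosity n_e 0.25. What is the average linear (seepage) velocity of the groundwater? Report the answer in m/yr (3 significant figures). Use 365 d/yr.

K = 0.0367 cm/s × 864 = 31.71 m/d
q = Ki = 31.71 × 0.015 = 0.4756 m/d
v = Ki/n = 31.71·0.015/0.25 = 1.903 m/d
   = 1.903 × 365 = 694 m/yr

694 m/yr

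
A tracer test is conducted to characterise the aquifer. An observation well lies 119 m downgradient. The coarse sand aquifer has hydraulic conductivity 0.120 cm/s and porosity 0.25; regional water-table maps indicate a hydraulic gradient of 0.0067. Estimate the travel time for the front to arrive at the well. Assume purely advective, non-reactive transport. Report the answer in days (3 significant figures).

42.8 days

K = 0.120 cm/s × 864 = 103.7 m/d
Darcy flux q = K·i = 103.7 × 0.0067 = 0.6947 m/d
v_s = q/n_e = 0.6947/0.25 = 2.779 m/d
t = L / v = 119 / 2.779 = 42.83 d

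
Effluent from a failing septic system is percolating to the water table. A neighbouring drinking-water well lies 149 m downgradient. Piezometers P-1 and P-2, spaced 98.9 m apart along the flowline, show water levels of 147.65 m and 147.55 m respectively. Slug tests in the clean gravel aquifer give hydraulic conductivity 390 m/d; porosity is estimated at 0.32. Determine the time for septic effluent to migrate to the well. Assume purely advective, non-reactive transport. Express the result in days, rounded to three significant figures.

121 days

Hydraulic gradient i = (147.65 − 147.55) / 98.9 = 0.10 / 98.9 = 0.001011
Darcy flux q = K·i = 390 × 0.001011 = 0.3943 m/d
Average linear velocity = 0.3943 / 0.32 = 1.232 m/d
t = L / v = 149 / 1.232 = 120.9 d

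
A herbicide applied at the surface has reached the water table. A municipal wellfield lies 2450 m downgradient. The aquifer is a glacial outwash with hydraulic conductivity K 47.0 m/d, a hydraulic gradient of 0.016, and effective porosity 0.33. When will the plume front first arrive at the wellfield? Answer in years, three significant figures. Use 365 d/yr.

2.95 years

Specific discharge q = 47.0 × 0.016 = 0.7520 m/d
Average linear velocity = 0.7520 / 0.33 = 2.279 m/d
t = L / v = 2450 / 2.279 = 1075 d
   = 1075 / 365 = 2.95 yr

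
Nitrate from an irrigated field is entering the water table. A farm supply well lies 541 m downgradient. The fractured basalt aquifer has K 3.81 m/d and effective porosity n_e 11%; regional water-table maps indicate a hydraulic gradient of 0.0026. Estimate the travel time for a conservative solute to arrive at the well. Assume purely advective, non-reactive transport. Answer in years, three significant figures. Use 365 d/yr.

16.5 years

Specific discharge q = 3.81 × 0.0026 = 0.009906 m/d
v = Ki/n = 3.81·0.0026/0.11 = 0.09005 m/d
t = L / v = 541 / 0.09005 = 6007 d
   = 6007 / 365 = 16.5 yr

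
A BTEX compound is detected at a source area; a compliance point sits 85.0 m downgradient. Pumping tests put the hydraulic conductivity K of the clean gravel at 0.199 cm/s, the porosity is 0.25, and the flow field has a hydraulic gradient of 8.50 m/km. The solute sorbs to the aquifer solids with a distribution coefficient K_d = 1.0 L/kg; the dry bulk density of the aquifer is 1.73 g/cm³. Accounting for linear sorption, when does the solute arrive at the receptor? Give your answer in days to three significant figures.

K = 0.199 cm/s × 864 = 171.9 m/d
q = Ki = 171.9 × 0.0085 = 1.461 m/d
Seepage velocity v = q / n = 1.461 / 0.25 = 5.846 m/d
Retardation R = 1 + ρ_b·K_d/n = 1 + 1.73×1.0/0.25 = 7.920
Contaminant velocity v_c = v/R = 5.846/7.920 = 0.7381 m/d
t = L/v_c = 85.0/0.7381 = 115.2 d

115 days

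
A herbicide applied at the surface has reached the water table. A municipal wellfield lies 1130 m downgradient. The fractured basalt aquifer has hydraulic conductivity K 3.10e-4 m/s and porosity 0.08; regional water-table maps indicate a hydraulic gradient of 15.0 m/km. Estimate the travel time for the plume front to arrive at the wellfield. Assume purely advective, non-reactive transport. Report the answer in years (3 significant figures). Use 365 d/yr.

K = 3.10e-4 m/s × 86400 s/d = 26.78 m/d
Darcy flux q = K·i = 26.78 × 0.015 = 0.4018 m/d
Average linear velocity = 0.4018 / 0.08 = 5.022 m/d
t = L / v = 1130 / 5.022 = 225.0 d
   = 225.0 / 365 = 0.616 yr

0.616 years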